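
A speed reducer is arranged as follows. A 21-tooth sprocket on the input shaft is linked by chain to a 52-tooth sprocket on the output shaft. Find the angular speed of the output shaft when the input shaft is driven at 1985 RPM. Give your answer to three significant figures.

802 RPM

chain 52/21 = 2.4762 → 1985/2.4762 = 801.63 RPM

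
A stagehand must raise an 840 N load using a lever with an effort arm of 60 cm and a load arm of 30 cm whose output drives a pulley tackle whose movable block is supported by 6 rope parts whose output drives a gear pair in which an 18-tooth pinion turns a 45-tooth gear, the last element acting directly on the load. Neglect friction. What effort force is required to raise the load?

28 N

Lever MA = effort arm / load arm = 60/30 = 2.
Block-and-tackle MA = number of supporting rope parts = 6.
Gear pair MA = 45/18 = 2.5.
Combined ideal MA = 2 × 6 × 2.5 = 30.
Effort = load / MA = 840 / 30 = 28 N.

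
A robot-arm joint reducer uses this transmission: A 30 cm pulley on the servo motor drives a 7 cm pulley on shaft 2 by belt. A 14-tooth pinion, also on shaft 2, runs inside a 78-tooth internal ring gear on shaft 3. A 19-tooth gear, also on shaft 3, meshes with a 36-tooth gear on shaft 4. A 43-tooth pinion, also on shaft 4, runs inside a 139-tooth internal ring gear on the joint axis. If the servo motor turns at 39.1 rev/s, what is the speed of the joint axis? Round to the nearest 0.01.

4.91 rev/s

belt 7/30 = 0.23333 → 39.1/0.23333 = 167.57 rev/s
internal gear 78/14 = 5.5714 → 167.57/5.5714 = 30.077 rev/s
gear mesh 36/19 = 1.8947 → 30.077/1.8947 = 15.874 rev/s
internal gear 139/43 = 3.2326 → 15.874/3.2326 = 4.9106 rev/s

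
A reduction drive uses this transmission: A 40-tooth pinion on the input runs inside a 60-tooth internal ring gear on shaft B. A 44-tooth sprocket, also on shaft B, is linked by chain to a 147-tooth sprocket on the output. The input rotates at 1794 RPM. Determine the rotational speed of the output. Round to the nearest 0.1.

internal gear 60/40 = 1.5 → 1794/1.5 = 1196 RPM
chain 147/44 = 3.3409 → 1196/3.3409 = 357.99 RPM

358.0 RPM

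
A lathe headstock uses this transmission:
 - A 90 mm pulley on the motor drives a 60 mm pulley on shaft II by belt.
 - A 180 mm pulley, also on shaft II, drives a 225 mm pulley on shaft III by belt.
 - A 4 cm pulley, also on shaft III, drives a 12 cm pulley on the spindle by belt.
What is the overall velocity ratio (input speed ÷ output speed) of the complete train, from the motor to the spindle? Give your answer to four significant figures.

Each stage contributes driven/driver: belt 60/90 = 0.66667, belt 225/180 = 1.25, belt 12/4 = 3.
Overall: 0.66667 × 1.25 × 3 = 2.5.

2.500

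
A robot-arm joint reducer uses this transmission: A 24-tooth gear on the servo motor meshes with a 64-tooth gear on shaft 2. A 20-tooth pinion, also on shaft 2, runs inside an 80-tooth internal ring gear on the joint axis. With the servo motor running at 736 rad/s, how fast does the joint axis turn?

69 rad/s

the servo motor → shaft 2 (gear mesh, 64/24): 736 ÷ 2.6667 = 276 rad/s
shaft 2 → the joint axis (internal gear, 80/20): 276 ÷ 4 = 69 rad/s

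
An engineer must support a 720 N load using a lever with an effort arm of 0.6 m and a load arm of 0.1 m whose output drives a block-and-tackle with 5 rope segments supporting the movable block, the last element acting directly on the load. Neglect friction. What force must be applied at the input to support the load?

24 N

Lever MA = effort arm / load arm = 0.6/0.1 = 6.
Block-and-tackle MA = number of supporting rope parts = 5.
Combined ideal MA = 6 × 5 = 30.
Effort = load / MA = 720 / 30 = 24 N.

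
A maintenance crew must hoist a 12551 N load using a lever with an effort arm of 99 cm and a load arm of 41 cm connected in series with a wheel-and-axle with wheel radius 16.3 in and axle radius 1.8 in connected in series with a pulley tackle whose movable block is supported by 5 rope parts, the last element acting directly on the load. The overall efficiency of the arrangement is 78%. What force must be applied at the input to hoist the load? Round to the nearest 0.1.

Lever MA = effort arm / load arm = 99/41 = 2.4146.
Wheel-and-axle MA = R/r = 16.3/1.8 = 9.0556.
Block-and-tackle MA = number of supporting rope parts = 5.
Combined ideal MA = 2.4146 × 9.0556 × 5 = 109.33.
Actual MA = 109.33 × 0.78 = 85.277.
Effort = load / actual MA = 12551 / 85.277 = 147.18 N.

147.2 N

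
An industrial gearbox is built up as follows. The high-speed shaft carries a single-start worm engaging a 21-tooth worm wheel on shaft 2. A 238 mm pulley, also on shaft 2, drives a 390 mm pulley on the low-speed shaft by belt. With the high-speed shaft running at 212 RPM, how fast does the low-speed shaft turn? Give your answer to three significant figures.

6.16 RPM

Worm: ratio = 21/1 = 21, so shaft 2 turns at 212 / 21 = 10.095 RPM.
Belt: ratio = 390/238 = 1.6387, so the low-speed shaft turns at 10.095 / 1.6387 = 6.1607 RPM.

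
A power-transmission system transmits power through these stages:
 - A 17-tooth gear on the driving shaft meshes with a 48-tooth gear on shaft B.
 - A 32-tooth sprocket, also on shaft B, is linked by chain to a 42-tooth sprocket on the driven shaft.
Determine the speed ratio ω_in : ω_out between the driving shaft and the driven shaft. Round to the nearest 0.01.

3.71

Each stage contributes driven/driver: gear mesh 48/17 = 2.8235, chain 42/32 = 1.3125.
Overall: 2.8235 × 1.3125 = 3.7059.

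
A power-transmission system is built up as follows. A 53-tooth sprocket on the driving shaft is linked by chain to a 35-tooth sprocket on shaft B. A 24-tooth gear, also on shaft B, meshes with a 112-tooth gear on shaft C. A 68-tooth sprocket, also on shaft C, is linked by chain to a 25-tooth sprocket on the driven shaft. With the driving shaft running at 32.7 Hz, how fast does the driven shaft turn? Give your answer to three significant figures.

Chain: ratio = 35/53 = 0.66038, so shaft B turns at 32.7 / 0.66038 = 49.517 Hz.
Gear mesh: ratio = 112/24 = 4.6667, so shaft C turns at 49.517 / 4.6667 = 10.611 Hz.
Chain: ratio = 25/68 = 0.36765, so the driven shaft turns at 10.611 / 0.36765 = 28.861 Hz.

28.9 Hz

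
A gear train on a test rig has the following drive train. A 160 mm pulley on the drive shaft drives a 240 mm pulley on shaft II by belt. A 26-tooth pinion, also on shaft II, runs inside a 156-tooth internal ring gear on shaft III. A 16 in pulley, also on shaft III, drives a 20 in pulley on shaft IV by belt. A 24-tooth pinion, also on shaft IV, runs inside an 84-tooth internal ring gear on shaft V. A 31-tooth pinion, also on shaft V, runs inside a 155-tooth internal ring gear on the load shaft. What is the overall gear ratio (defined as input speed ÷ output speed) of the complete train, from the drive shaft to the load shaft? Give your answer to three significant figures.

Each stage contributes driven/driver: belt 240/160 = 1.5, internal gear 156/26 = 6, belt 20/16 = 1.25, internal gear 84/24 = 3.5, internal gear 155/31 = 5.
Overall: 1.5 × 6 × 1.25 × 3.5 × 5 = 196.88.

197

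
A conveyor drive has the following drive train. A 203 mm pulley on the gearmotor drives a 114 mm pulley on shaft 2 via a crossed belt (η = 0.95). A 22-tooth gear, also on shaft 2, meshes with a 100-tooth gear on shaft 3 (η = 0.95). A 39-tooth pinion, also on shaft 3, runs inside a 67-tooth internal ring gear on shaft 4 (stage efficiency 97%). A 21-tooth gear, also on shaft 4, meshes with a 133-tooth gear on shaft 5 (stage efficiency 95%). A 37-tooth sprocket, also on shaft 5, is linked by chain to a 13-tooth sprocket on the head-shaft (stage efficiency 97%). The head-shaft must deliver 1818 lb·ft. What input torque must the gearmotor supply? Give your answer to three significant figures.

231 lb·ft

Overall ratio R = 0.56158 × 4.5455 × 1.7179 × 6.3333 × 0.35135 = 9.7582; overall efficiency η = 0.95 × 0.95 × 0.97 × 0.95 × 0.97 = 0.8067.
Input torque = output torque / (R × η) = 1818 / (9.7582 × 0.8067) = 230.95 lb·ft.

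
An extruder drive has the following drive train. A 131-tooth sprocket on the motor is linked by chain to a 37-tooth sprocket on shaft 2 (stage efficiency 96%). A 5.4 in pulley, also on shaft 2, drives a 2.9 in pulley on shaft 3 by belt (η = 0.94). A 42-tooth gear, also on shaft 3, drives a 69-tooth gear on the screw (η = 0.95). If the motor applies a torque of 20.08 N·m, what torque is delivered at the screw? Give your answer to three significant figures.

chain 37/131 = 0.28244 → τ = 20.08·0.28244·0.96 = 5.4446 N·m
belt 2.9/5.4 = 0.53704 → τ = 5.4446·0.53704·0.94 = 2.7485 N·m
gear mesh 69/42 = 1.6429 → τ = 2.7485·1.6429·0.95 = 4.2896 N·m

4.29 N·m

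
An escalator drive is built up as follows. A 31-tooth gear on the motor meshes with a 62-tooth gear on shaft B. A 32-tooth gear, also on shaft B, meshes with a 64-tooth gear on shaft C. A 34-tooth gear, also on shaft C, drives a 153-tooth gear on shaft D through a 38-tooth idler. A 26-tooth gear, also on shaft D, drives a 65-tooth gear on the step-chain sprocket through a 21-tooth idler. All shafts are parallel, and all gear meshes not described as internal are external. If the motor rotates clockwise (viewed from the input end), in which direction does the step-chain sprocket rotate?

the motor → shaft B: external mesh, 1 reversal → CCW.
shaft B → shaft C: external mesh, 1 reversal → CW.
shaft C → shaft D: driver → idler → driven is 2 external meshes, 2 reversals → CW.
shaft D → the step-chain sprocket: driver → idler → driven is 2 external meshes, 2 reversals → CW.
6 reversals in total — an even number — so the step-chain sprocket turns the same way as the motor.

clockwise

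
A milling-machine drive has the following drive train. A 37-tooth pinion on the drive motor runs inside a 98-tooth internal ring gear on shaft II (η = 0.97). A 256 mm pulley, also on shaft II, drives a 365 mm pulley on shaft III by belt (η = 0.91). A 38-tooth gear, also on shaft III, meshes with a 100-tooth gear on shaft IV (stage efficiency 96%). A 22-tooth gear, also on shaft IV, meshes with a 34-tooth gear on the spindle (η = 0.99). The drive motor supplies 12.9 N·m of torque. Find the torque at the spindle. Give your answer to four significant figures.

166.2 N·m

internal gear 98/37 = 2.6486 → τ = 12.9·2.6486·0.97 = 33.143 N·m
belt 365/256 = 1.4258 → τ = 33.143·1.4258·0.91 = 43.001 N·m
gear mesh 100/38 = 2.6316 → τ = 43.001·2.6316·0.96 = 108.63 N·m
gear mesh 34/22 = 1.5455 → τ = 108.63·1.5455·0.99 = 166.21 N·m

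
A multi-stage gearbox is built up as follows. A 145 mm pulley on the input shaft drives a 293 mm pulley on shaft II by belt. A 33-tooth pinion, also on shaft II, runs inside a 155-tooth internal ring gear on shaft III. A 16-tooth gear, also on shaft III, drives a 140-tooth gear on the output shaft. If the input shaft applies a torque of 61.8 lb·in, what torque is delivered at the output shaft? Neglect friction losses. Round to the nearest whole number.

5132 lb·in

belt 293/145 = 2.0207 → τ = 61.8·2.0207 = 124.88 lb·in
internal gear 155/33 = 4.697 → τ = 124.88·4.697 = 586.55 lb·in
gear mesh 140/16 = 8.75 → τ = 586.55·8.75 = 5132.3 lb·in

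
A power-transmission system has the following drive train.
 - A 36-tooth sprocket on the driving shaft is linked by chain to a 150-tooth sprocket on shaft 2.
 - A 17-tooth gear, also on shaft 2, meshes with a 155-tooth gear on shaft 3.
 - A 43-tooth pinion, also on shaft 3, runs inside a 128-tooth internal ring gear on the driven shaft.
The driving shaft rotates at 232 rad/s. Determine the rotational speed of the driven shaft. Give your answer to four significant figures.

Chain: ratio = 150/36 = 4.1667, so shaft 2 turns at 232 / 4.1667 = 55.68 rad/s.
Gear mesh: ratio = 155/17 = 9.1176, so shaft 3 turns at 55.68 / 9.1176 = 6.1068 rad/s.
Internal gear: ratio = 128/43 = 2.9767, so the driven shaft turns at 6.1068 / 2.9767 = 2.0515 rad/s.

2.052 rad/s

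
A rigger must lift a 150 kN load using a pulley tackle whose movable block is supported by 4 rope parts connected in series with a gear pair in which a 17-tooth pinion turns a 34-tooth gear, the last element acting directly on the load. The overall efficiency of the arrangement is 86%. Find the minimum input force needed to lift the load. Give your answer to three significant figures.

Block-and-tackle MA = number of supporting rope parts = 4.
Gear pair MA = 34/17 = 2.
Combined ideal MA = 4 × 2 = 8.
Actual MA = 8 × 0.86 = 6.88.
Effort = load / actual MA = 150 / 6.88 = 21.802 kN.

21.8 kN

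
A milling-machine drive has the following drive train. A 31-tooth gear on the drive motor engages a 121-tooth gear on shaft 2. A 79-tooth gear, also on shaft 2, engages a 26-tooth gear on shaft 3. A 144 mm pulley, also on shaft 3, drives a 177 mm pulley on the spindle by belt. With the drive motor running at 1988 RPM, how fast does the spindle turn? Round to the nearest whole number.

gear mesh 121/31 = 3.9032 → 1988/3.9032 = 509.32 RPM
gear mesh 26/79 = 0.32911 → 509.32/0.32911 = 1547.6 RPM
belt 177/144 = 1.2292 → 1547.6/1.2292 = 1259 RPM

1259 RPM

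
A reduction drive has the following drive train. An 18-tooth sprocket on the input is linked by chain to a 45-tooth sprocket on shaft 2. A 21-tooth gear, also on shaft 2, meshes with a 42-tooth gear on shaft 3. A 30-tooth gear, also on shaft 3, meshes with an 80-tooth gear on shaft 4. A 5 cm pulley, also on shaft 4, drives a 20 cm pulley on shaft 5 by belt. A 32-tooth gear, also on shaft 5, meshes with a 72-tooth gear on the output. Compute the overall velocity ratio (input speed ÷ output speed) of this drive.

120

Each stage contributes driven/driver: chain 45/18 = 2.5, gear mesh 42/21 = 2, gear mesh 80/30 = 2.6667, belt 20/5 = 4, gear mesh 72/32 = 2.25.
Overall: 2.5 × 2 × 2.6667 × 4 × 2.25 = 120.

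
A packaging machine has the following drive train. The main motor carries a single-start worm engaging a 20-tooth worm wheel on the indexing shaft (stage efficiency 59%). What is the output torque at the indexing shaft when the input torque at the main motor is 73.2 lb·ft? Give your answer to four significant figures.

worm 20/1 = 20 → τ = 73.2·20·0.59 = 863.76 lb·ft

863.8 lb·ft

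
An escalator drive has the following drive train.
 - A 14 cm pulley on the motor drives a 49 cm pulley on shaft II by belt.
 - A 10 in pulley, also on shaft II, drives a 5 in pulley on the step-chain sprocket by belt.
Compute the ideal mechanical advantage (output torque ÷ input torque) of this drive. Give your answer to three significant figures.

1.75

Each stage contributes driven/driver: belt 49/14 = 3.5, belt 5/10 = 0.5.
Overall: 3.5 × 0.5 = 1.75.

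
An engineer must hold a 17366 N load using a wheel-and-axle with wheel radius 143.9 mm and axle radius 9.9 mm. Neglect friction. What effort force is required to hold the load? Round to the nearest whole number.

Wheel-and-axle MA = R/r = 143.9/9.9 = 14.535.
Effort = load / MA = 17366 / 14.535 = 1194.7 N.

1195 N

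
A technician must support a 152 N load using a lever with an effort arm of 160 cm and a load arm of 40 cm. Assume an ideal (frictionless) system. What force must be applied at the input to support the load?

Lever MA = effort arm / load arm = 160/40 = 4.
Effort = load / MA = 152 / 4 = 38 N.

38 N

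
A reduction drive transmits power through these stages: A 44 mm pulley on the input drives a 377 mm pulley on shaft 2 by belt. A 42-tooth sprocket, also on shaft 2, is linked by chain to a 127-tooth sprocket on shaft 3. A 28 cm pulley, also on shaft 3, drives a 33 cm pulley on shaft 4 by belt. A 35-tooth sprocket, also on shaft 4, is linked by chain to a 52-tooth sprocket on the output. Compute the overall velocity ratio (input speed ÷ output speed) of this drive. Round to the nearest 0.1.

45.4

Each stage contributes driven/driver: belt 377/44 = 8.5682, chain 127/42 = 3.0238, belt 33/28 = 1.1786, chain 52/35 = 1.4857.
Overall: 8.5682 × 3.0238 × 1.1786 × 1.4857 = 45.366.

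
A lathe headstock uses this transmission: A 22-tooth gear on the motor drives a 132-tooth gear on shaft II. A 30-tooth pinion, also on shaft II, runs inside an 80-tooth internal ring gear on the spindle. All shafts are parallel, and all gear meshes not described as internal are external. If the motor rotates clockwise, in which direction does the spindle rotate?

counterclockwise

the motor → shaft II: external mesh, 1 reversal → CCW.
shaft II → the spindle: internal mesh, same direction → CCW.
1 reversal in total — an odd number — so the spindle turns opposite to the motor.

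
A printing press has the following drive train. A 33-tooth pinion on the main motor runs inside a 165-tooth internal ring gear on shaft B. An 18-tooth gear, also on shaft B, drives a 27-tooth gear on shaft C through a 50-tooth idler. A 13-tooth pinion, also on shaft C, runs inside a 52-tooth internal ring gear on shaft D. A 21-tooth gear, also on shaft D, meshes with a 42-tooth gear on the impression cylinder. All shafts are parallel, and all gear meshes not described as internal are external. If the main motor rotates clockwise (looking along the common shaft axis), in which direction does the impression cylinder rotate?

the main motor → shaft B: internal mesh, same direction → CW.
shaft B → shaft C: driver → idler → driven is 2 external meshes, 2 reversals → CW.
shaft C → shaft D: internal mesh, same direction → CW.
shaft D → the impression cylinder: external mesh, 1 reversal → CCW.
3 reversals in total — an odd number — so the impression cylinder turns opposite to the main motor.

counterclockwise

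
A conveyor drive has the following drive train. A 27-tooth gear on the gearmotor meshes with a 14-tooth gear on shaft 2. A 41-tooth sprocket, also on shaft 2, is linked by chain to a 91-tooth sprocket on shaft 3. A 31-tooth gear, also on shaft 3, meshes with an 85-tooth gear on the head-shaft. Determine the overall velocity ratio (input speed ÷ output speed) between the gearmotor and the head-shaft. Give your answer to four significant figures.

3.156

Each stage contributes driven/driver: gear mesh 14/27 = 0.51852, chain 91/41 = 2.2195, gear mesh 85/31 = 2.7419.
Overall: 0.51852 × 2.2195 × 2.7419 = 3.1556.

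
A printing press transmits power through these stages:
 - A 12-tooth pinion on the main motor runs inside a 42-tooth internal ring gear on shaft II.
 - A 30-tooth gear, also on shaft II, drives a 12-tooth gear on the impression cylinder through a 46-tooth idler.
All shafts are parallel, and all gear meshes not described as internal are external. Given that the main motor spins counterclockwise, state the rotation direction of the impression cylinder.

counterclockwise

the main motor → shaft II: internal mesh, same direction → CCW.
shaft II → the impression cylinder: driver → idler → driven is 2 external meshes, 2 reversals → CCW.
2 reversals in total — an even number — so the impression cylinder turns the same way as the main motor.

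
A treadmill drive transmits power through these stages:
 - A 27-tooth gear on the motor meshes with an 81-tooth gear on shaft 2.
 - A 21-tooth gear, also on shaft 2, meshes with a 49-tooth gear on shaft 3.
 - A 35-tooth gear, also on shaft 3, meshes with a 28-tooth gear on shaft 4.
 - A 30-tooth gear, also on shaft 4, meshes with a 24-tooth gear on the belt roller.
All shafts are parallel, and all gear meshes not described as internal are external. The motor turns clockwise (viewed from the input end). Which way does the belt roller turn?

the motor → shaft 2: external mesh, 1 reversal → CCW.
shaft 2 → shaft 3: external mesh, 1 reversal → CW.
shaft 3 → shaft 4: external mesh, 1 reversal → CCW.
shaft 4 → the belt roller: external mesh, 1 reversal → CW.
4 reversals in total — an even number — so the belt roller turns the same way as the motor.

clockwise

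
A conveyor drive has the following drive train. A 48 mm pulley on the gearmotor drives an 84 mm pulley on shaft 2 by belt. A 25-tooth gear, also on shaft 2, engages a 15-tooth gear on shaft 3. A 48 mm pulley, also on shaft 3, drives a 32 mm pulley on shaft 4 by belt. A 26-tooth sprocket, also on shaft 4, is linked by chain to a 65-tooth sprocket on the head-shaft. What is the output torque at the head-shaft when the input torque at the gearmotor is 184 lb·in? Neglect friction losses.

Belt: ratio = 84/48 = 1.75; torque at shaft 2 = 184 × 1.75 = 322 lb·in.
Gear mesh: ratio = 15/25 = 0.6; torque at shaft 3 = 322 × 0.6 = 193.2 lb·in.
Belt: ratio = 32/48 = 0.66667; torque at shaft 4 = 193.2 × 0.66667 = 128.8 lb·in.
Chain: ratio = 65/26 = 2.5; torque at the head-shaft = 128.8 × 2.5 = 322 lb·in.

322 lb·in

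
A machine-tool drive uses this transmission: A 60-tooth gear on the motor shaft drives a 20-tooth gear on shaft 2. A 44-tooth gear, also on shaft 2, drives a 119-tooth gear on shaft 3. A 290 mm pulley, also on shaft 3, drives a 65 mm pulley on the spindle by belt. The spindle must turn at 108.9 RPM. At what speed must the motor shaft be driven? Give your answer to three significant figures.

22.0 RPM

Overall ratio R = 0.33333 × 2.7045 × 0.22414 = 0.20206.
Required input speed = output speed × R = 108.9 × 0.20206 = 22.005 RPM.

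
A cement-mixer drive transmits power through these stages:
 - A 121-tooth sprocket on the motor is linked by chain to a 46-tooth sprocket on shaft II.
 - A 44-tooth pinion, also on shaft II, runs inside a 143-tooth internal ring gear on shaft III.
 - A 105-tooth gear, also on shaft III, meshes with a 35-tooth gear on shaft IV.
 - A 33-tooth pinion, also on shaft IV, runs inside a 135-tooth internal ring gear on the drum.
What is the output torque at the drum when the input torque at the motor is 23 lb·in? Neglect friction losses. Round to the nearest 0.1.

38.8 lb·in

chain 46/121 = 0.38017 → τ = 23·0.38017 = 8.7438 lb·in
internal gear 143/44 = 3.25 → τ = 8.7438·3.25 = 28.417 lb·in
gear mesh 35/105 = 0.33333 → τ = 28.417·0.33333 = 9.4725 lb·in
internal gear 135/33 = 4.0909 → τ = 9.4725·4.0909 = 38.751 lb·in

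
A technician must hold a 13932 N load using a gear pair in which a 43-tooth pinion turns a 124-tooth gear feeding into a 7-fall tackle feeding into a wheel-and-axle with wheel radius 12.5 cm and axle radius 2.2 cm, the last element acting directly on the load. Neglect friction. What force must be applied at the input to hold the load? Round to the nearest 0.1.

Gear pair MA = 124/43 = 2.8837.
Block-and-tackle MA = number of supporting rope parts = 7.
Wheel-and-axle MA = R/r = 12.5/2.2 = 5.6818.
Combined ideal MA = 2.8837 × 7 × 5.6818 = 114.69.
Effort = load / MA = 13932 / 114.69 = 121.47 N.

121.5 N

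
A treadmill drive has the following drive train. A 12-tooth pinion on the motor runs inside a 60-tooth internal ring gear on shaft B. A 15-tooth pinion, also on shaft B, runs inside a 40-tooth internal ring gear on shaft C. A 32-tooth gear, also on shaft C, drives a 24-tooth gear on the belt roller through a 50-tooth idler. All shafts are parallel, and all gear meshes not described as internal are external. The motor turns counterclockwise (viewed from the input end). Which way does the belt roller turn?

the motor → shaft B: internal mesh, same direction → CCW.
shaft B → shaft C: internal mesh, same direction → CCW.
shaft C → the belt roller: driver → idler → driven is 2 external meshes, 2 reversals → CCW.
2 reversals in total — an even number — so the belt roller turns the same way as the motor.

counterclockwise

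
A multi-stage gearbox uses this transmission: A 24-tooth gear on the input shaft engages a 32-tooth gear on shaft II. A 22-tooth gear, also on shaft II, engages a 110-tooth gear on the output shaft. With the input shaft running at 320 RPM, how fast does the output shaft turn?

gear mesh 32/24 = 1.3333 → 320/1.3333 = 240 RPM
gear mesh 110/22 = 5 → 240/5 = 48 RPM

48 RPM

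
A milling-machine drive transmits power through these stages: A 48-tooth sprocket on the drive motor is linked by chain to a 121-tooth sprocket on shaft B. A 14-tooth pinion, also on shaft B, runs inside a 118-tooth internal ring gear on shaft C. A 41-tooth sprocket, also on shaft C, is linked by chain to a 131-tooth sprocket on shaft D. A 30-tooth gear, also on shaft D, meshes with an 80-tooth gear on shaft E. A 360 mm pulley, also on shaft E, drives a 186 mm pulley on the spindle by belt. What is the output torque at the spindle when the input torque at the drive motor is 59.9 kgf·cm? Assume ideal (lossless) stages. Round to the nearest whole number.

5603 kgf·cm

chain 121/48 = 2.5208 → τ = 59.9·2.5208 = 151 kgf·cm
internal gear 118/14 = 8.4286 → τ = 151·8.4286 = 1272.7 kgf·cm
chain 131/41 = 3.1951 → τ = 1272.7·3.1951 = 4066.4 kgf·cm
gear mesh 80/30 = 2.6667 → τ = 4066.4·2.6667 = 10844 kgf·cm
belt 186/360 = 0.51667 → τ = 10844·0.51667 = 5602.6 kgf·cm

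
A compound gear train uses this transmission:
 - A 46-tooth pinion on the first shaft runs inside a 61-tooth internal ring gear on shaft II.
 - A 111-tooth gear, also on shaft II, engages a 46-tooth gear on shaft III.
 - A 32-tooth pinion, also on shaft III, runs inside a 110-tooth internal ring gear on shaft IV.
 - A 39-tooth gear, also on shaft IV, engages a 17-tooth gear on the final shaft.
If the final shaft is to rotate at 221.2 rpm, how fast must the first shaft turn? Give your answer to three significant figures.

182 rpm

Overall ratio R = 1.3261 × 0.41441 × 3.4375 × 0.4359 = 0.82344.
Required input speed = output speed × R = 221.2 × 0.82344 = 182.15 rpm.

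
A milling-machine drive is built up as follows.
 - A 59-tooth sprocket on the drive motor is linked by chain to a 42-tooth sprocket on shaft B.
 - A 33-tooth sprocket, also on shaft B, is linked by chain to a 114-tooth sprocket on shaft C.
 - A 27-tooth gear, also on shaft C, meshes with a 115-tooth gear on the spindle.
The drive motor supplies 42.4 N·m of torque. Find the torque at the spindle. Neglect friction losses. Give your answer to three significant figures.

444 N·m

chain 42/59 = 0.71186 → τ = 42.4·0.71186 = 30.183 N·m
chain 114/33 = 3.4545 → τ = 30.183·3.4545 = 104.27 N·m
gear mesh 115/27 = 4.2593 → τ = 104.27·4.2593 = 444.11 N·m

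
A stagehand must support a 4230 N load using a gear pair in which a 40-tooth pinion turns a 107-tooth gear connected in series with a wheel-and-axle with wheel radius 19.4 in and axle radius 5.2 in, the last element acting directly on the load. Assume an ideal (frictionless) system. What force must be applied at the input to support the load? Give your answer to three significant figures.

Gear pair MA = 107/40 = 2.675.
Wheel-and-axle MA = R/r = 19.4/5.2 = 3.7308.
Combined ideal MA = 2.675 × 3.7308 = 9.9798.
Effort = load / MA = 4230 / 9.9798 = 423.86 N.

424 N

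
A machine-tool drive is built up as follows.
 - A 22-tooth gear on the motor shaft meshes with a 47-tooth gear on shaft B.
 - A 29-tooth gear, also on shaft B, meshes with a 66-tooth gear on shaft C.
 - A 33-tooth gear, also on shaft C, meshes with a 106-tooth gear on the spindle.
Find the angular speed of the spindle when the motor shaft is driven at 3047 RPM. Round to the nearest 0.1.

the motor shaft → shaft B (gear mesh, 47/22): 3047 ÷ 2.1364 = 1426.3 RPM
shaft B → shaft C (gear mesh, 66/29): 1426.3 ÷ 2.2759 = 626.69 RPM
shaft C → the spindle (gear mesh, 106/33): 626.69 ÷ 3.2121 = 195.1 RPM

195.1 RPM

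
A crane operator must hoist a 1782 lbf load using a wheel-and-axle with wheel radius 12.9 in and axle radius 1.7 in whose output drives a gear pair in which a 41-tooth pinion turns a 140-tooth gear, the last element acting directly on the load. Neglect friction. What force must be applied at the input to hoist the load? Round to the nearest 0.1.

Wheel-and-axle MA = R/r = 12.9/1.7 = 7.5882.
Gear pair MA = 140/41 = 3.4146.
Combined ideal MA = 7.5882 × 3.4146 = 25.911.
Effort = load / MA = 1782 / 25.911 = 68.774 lbf.

68.8 lbf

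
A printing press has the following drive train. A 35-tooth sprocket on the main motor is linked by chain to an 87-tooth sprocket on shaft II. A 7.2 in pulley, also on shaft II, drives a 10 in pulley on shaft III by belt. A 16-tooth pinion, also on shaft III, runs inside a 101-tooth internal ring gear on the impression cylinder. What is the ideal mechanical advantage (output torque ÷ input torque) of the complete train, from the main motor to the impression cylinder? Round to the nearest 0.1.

Each stage contributes driven/driver: chain 87/35 = 2.4857, belt 10/7.2 = 1.3889, internal gear 101/16 = 6.3125.
Overall: 2.4857 × 1.3889 × 6.3125 = 21.793.

21.8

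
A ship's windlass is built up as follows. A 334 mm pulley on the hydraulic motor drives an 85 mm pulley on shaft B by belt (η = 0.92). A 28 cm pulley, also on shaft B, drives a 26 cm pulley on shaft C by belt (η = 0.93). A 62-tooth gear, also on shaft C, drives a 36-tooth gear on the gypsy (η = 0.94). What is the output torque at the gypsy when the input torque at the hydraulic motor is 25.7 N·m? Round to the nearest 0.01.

Belt: ratio = 85/334 = 0.25449; torque at shaft B = 25.7 × 0.25449 × 0.92 = 6.0172 N·m.
Belt: ratio = 26/28 = 0.92857; torque at shaft C = 6.0172 × 0.92857 × 0.93 = 5.1963 N·m.
Gear mesh: ratio = 36/62 = 0.58065; torque at the gypsy = 5.1963 × 0.58065 × 0.94 = 2.8362 N·m.

2.84 N·m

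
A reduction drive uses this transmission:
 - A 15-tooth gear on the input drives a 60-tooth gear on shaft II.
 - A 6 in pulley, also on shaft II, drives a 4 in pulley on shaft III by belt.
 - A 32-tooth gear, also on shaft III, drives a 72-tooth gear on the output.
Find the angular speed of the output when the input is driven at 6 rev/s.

Gear mesh: ratio = 60/15 = 4, so shaft II turns at 6 / 4 = 1.5 rev/s.
Belt: ratio = 4/6 = 0.66667, so shaft III turns at 1.5 / 0.66667 = 2.25 rev/s.
Gear mesh: ratio = 72/32 = 2.25, so the output turns at 2.25 / 2.25 = 1 rev/s.

1 rev/s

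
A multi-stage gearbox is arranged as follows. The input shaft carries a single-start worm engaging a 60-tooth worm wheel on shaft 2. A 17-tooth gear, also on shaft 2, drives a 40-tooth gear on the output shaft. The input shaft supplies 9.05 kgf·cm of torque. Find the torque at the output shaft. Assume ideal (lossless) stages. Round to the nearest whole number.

1278 kgf·cm

worm 60/1 = 60 → τ = 9.05·60 = 543 kgf·cm
gear mesh 40/17 = 2.3529 → τ = 543·2.3529 = 1277.6 kgf·cm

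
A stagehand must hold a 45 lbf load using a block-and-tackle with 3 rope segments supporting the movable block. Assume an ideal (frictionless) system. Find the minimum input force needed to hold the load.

15 lbf

Block-and-tackle MA = number of supporting rope parts = 3.
Effort = load / MA = 45 / 3 = 15 lbf.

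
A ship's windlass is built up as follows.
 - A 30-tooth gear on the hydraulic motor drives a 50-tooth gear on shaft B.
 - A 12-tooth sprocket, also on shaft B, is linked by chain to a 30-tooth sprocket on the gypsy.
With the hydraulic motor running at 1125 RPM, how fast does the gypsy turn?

gear mesh 50/30 = 1.6667 → 1125/1.6667 = 675 RPM
chain 30/12 = 2.5 → 675/2.5 = 270 RPM

270 RPM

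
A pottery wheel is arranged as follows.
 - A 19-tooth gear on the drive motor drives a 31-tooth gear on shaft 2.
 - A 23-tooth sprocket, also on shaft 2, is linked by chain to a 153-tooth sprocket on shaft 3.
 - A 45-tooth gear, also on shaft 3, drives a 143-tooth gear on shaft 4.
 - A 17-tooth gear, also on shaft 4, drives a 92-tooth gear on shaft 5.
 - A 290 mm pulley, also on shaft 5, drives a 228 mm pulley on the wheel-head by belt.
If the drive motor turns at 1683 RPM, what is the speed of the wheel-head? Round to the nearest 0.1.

gear mesh 31/19 = 1.6316 → 1683/1.6316 = 1031.5 RPM
chain 153/23 = 6.6522 → 1031.5/6.6522 = 155.06 RPM
gear mesh 143/45 = 3.1778 → 155.06/3.1778 = 48.797 RPM
gear mesh 92/17 = 5.4118 → 48.797/5.4118 = 9.0167 RPM
belt 228/290 = 0.78621 → 9.0167/0.78621 = 11.469 RPM

11.5 RPM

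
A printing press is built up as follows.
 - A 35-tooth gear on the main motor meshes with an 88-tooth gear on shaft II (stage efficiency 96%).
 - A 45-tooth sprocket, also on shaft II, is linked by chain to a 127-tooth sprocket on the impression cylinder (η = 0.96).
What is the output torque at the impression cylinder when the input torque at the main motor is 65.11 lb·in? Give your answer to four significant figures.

425.8 lb·in

Gear mesh: ratio = 88/35 = 2.5143; torque at shaft II = 65.11 × 2.5143 × 0.96 = 157.16 lb·in.
Chain: ratio = 127/45 = 2.8222; torque at the impression cylinder = 157.16 × 2.8222 × 0.96 = 425.79 lb·in.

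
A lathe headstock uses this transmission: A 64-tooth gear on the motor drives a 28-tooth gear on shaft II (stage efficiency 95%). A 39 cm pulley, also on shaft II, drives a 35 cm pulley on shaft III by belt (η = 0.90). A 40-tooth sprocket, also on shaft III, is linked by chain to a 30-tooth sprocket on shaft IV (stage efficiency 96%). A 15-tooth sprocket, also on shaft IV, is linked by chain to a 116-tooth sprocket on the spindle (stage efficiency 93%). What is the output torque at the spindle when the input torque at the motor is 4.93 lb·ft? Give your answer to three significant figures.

gear mesh 28/64 = 0.4375 → τ = 4.93·0.4375·0.95 = 2.049 lb·ft
belt 35/39 = 0.89744 → τ = 2.049·0.89744·0.90 = 1.655 lb·ft
chain 30/40 = 0.75 → τ = 1.655·0.75·0.96 = 1.1916 lb·ft
chain 116/15 = 7.7333 → τ = 1.1916·7.7333·0.93 = 8.5699 lb·ft

8.57 lb·ft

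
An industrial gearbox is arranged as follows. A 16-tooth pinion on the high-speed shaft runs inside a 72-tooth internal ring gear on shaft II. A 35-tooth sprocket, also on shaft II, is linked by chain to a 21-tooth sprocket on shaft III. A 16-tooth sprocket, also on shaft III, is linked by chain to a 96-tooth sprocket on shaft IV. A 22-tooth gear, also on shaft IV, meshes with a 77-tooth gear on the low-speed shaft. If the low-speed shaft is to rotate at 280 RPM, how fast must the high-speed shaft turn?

Overall ratio R = 4.5 × 0.6 × 6 × 3.5 = 56.7.
Required input speed = output speed × R = 280 × 56.7 = 15876 RPM.

15876 RPM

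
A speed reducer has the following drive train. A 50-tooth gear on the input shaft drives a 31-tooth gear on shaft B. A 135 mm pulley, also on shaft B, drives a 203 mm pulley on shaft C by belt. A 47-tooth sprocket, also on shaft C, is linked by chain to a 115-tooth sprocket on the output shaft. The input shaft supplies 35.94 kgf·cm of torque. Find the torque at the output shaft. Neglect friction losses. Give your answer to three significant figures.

82.0 kgf·cm

gear mesh 31/50 = 0.62 → τ = 35.94·0.62 = 22.283 kgf·cm
belt 203/135 = 1.5037 → τ = 22.283·1.5037 = 33.507 kgf·cm
chain 115/47 = 2.4468 → τ = 33.507·2.4468 = 81.985 kgf·cm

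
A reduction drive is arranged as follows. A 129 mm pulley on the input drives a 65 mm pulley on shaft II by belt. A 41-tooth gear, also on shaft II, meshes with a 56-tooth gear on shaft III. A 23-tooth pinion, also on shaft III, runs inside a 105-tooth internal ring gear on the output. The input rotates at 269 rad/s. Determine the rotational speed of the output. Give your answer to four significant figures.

Belt: ratio = 65/129 = 0.50388, so shaft II turns at 269 / 0.50388 = 533.86 rad/s.
Gear mesh: ratio = 56/41 = 1.3659, so shaft III turns at 533.86 / 1.3659 = 390.86 rad/s.
Internal gear: ratio = 105/23 = 4.5652, so the output turns at 390.86 / 4.5652 = 85.618 rad/s.

85.62 rad/s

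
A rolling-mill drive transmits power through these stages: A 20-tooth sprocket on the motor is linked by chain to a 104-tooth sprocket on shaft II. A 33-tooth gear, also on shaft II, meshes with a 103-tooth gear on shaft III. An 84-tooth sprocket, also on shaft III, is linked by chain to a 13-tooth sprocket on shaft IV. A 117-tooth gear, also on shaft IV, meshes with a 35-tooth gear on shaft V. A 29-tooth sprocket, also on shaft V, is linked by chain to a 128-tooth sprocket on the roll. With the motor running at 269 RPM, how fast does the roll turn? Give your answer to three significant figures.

chain 104/20 = 5.2 → 269/5.2 = 51.731 RPM
gear mesh 103/33 = 3.1212 → 51.731/3.1212 = 16.574 RPM
chain 13/84 = 0.15476 → 16.574/0.15476 = 107.09 RPM
gear mesh 35/117 = 0.29915 → 107.09/0.29915 = 358 RPM
chain 128/29 = 4.4138 → 358/4.4138 = 81.109 RPM

81.1 RPM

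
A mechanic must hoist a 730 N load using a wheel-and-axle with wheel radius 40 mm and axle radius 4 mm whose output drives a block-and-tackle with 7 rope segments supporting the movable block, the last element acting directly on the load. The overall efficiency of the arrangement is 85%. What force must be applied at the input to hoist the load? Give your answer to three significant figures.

Wheel-and-axle MA = R/r = 40/4 = 10.
Block-and-tackle MA = number of supporting rope parts = 7.
Combined ideal MA = 10 × 7 = 70.
Actual MA = 70 × 0.85 = 59.5.
Effort = load / actual MA = 730 / 59.5 = 12.269 N.

12.3 N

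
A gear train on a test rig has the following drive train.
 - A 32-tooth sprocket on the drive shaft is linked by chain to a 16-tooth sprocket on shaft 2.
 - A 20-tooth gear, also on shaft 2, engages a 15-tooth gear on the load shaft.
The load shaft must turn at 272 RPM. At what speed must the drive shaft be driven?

102 RPM

Overall ratio R = 0.5 × 0.75 = 0.375.
Required input speed = output speed × R = 272 × 0.375 = 102 RPM.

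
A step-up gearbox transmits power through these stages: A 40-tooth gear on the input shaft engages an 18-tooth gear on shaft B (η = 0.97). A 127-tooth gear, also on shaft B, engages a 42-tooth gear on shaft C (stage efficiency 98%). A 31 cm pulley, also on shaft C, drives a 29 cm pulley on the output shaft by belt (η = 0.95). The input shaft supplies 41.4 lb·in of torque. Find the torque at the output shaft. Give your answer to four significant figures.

5.205 lb·in

Gear mesh: ratio = 18/40 = 0.45; torque at shaft B = 41.4 × 0.45 × 0.97 = 18.071 lb·in.
Gear mesh: ratio = 42/127 = 0.33071; torque at shaft C = 18.071 × 0.33071 × 0.98 = 5.8567 lb·in.
Belt: ratio = 29/31 = 0.93548; torque at the output shaft = 5.8567 × 0.93548 × 0.95 = 5.2049 lb·in.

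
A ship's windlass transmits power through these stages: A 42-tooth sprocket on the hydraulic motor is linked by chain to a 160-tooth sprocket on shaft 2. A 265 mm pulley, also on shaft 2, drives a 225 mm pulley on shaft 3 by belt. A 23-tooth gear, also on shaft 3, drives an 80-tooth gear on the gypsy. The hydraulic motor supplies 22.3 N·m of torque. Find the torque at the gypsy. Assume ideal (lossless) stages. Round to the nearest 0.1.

chain 160/42 = 3.8095 → τ = 22.3·3.8095 = 84.952 N·m
belt 225/265 = 0.84906 → τ = 84.952·0.84906 = 72.129 N·m
gear mesh 80/23 = 3.4783 → τ = 72.129·3.4783 = 250.88 N·m

250.9 N·m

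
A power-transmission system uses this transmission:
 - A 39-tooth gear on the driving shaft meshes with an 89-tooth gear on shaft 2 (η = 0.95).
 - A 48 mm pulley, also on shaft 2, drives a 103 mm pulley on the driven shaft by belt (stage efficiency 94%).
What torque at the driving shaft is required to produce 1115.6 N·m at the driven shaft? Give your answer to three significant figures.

255 N·m

Overall ratio R = 2.2821 × 2.1458 = 4.8969; overall efficiency η = 0.95 × 0.94 = 0.8930.
Input torque = output torque / (R × η) = 1115.6 / (4.8969 × 0.8930) = 255.11 N·m.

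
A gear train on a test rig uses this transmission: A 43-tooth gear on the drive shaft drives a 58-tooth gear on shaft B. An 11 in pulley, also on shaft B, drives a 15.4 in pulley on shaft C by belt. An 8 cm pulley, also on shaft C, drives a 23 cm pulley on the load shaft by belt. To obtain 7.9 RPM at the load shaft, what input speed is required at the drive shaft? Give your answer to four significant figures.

42.89 RPM

Overall ratio R = 1.3488 × 1.4 × 2.875 = 5.4291.
Required input speed = output speed × R = 7.9 × 5.4291 = 42.89 RPM.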